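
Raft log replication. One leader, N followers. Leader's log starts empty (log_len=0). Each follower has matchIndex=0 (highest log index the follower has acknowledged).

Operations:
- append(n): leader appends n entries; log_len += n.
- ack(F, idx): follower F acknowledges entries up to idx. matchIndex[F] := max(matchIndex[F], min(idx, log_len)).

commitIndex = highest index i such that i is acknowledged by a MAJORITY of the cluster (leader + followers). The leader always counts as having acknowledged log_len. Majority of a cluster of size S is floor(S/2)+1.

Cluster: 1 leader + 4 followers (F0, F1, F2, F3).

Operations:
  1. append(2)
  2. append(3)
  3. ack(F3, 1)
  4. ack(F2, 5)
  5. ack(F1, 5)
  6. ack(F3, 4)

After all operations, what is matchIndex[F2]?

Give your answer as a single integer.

Answer: 5

Derivation:
Op 1: append 2 -> log_len=2
Op 2: append 3 -> log_len=5
Op 3: F3 acks idx 1 -> match: F0=0 F1=0 F2=0 F3=1; commitIndex=0
Op 4: F2 acks idx 5 -> match: F0=0 F1=0 F2=5 F3=1; commitIndex=1
Op 5: F1 acks idx 5 -> match: F0=0 F1=5 F2=5 F3=1; commitIndex=5
Op 6: F3 acks idx 4 -> match: F0=0 F1=5 F2=5 F3=4; commitIndex=5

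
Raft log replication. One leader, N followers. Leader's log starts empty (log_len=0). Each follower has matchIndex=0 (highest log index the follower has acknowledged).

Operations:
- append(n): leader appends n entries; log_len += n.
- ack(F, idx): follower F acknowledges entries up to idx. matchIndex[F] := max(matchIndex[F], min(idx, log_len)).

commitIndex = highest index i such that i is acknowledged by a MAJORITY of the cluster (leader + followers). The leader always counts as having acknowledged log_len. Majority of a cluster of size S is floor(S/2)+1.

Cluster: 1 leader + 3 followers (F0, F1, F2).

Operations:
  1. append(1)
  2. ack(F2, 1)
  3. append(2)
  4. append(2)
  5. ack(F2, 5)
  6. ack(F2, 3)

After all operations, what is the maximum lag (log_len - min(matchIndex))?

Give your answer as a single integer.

Answer: 5

Derivation:
Op 1: append 1 -> log_len=1
Op 2: F2 acks idx 1 -> match: F0=0 F1=0 F2=1; commitIndex=0
Op 3: append 2 -> log_len=3
Op 4: append 2 -> log_len=5
Op 5: F2 acks idx 5 -> match: F0=0 F1=0 F2=5; commitIndex=0
Op 6: F2 acks idx 3 -> match: F0=0 F1=0 F2=5; commitIndex=0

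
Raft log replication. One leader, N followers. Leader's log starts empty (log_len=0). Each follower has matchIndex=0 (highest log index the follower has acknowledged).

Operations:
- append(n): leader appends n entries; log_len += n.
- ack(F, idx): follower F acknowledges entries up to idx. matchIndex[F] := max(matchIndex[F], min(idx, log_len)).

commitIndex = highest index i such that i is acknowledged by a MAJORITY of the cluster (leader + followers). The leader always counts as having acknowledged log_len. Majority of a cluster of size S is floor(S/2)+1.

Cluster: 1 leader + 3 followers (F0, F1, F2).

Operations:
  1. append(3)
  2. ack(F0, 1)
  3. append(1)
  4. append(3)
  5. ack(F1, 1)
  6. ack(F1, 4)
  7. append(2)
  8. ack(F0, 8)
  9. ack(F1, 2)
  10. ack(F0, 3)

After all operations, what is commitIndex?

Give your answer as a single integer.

Op 1: append 3 -> log_len=3
Op 2: F0 acks idx 1 -> match: F0=1 F1=0 F2=0; commitIndex=0
Op 3: append 1 -> log_len=4
Op 4: append 3 -> log_len=7
Op 5: F1 acks idx 1 -> match: F0=1 F1=1 F2=0; commitIndex=1
Op 6: F1 acks idx 4 -> match: F0=1 F1=4 F2=0; commitIndex=1
Op 7: append 2 -> log_len=9
Op 8: F0 acks idx 8 -> match: F0=8 F1=4 F2=0; commitIndex=4
Op 9: F1 acks idx 2 -> match: F0=8 F1=4 F2=0; commitIndex=4
Op 10: F0 acks idx 3 -> match: F0=8 F1=4 F2=0; commitIndex=4

Answer: 4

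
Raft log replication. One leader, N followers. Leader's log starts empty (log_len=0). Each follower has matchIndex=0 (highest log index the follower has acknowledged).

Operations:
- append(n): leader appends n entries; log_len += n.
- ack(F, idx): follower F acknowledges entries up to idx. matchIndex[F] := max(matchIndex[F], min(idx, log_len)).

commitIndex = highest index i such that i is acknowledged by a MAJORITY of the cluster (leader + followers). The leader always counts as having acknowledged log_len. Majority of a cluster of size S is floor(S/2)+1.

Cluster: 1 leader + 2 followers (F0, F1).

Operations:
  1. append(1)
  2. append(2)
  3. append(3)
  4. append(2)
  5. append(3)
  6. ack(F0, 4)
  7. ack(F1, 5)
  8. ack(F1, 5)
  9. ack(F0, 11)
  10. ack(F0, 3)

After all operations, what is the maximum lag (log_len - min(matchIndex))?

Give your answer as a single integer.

Answer: 6

Derivation:
Op 1: append 1 -> log_len=1
Op 2: append 2 -> log_len=3
Op 3: append 3 -> log_len=6
Op 4: append 2 -> log_len=8
Op 5: append 3 -> log_len=11
Op 6: F0 acks idx 4 -> match: F0=4 F1=0; commitIndex=4
Op 7: F1 acks idx 5 -> match: F0=4 F1=5; commitIndex=5
Op 8: F1 acks idx 5 -> match: F0=4 F1=5; commitIndex=5
Op 9: F0 acks idx 11 -> match: F0=11 F1=5; commitIndex=11
Op 10: F0 acks idx 3 -> match: F0=11 F1=5; commitIndex=11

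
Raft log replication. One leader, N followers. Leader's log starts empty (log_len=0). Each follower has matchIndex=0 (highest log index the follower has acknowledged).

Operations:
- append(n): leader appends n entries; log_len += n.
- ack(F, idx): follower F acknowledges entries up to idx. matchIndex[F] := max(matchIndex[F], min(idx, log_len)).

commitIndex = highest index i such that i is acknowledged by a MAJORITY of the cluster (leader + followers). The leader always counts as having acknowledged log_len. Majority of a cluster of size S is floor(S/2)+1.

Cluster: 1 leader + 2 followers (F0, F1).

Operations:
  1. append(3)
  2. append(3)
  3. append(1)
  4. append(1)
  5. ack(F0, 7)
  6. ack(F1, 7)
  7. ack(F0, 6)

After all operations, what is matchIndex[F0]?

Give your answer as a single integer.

Answer: 7

Derivation:
Op 1: append 3 -> log_len=3
Op 2: append 3 -> log_len=6
Op 3: append 1 -> log_len=7
Op 4: append 1 -> log_len=8
Op 5: F0 acks idx 7 -> match: F0=7 F1=0; commitIndex=7
Op 6: F1 acks idx 7 -> match: F0=7 F1=7; commitIndex=7
Op 7: F0 acks idx 6 -> match: F0=7 F1=7; commitIndex=7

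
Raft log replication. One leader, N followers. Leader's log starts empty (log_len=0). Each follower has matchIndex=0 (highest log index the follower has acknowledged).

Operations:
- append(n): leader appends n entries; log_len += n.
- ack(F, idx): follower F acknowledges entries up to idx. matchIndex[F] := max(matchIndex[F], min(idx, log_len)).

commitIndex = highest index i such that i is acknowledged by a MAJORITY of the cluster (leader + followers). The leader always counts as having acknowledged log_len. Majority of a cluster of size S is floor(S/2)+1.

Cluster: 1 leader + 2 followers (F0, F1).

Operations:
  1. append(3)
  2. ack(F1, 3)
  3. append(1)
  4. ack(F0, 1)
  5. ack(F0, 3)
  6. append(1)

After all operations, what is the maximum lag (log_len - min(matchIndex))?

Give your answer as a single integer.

Answer: 2

Derivation:
Op 1: append 3 -> log_len=3
Op 2: F1 acks idx 3 -> match: F0=0 F1=3; commitIndex=3
Op 3: append 1 -> log_len=4
Op 4: F0 acks idx 1 -> match: F0=1 F1=3; commitIndex=3
Op 5: F0 acks idx 3 -> match: F0=3 F1=3; commitIndex=3
Op 6: append 1 -> log_len=5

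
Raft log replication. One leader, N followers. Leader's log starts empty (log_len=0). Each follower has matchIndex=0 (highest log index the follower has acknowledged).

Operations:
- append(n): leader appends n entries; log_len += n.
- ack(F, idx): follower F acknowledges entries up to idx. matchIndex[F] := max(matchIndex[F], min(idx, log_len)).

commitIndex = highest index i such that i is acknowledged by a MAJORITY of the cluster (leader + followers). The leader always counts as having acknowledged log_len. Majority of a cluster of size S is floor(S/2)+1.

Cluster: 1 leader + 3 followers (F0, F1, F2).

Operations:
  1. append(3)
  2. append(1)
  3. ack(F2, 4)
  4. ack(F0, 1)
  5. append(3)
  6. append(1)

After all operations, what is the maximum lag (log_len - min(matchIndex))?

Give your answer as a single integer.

Answer: 8

Derivation:
Op 1: append 3 -> log_len=3
Op 2: append 1 -> log_len=4
Op 3: F2 acks idx 4 -> match: F0=0 F1=0 F2=4; commitIndex=0
Op 4: F0 acks idx 1 -> match: F0=1 F1=0 F2=4; commitIndex=1
Op 5: append 3 -> log_len=7
Op 6: append 1 -> log_len=8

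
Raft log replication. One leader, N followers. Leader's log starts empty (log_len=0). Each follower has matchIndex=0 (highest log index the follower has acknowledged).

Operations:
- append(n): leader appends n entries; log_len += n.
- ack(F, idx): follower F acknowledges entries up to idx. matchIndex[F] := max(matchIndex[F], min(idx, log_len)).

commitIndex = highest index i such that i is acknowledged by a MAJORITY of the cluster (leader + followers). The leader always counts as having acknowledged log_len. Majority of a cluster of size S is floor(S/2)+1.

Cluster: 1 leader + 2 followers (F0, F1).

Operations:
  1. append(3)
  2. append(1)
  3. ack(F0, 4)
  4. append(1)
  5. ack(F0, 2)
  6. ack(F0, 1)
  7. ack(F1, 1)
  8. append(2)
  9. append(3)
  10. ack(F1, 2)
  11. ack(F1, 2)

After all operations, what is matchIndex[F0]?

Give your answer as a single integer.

Op 1: append 3 -> log_len=3
Op 2: append 1 -> log_len=4
Op 3: F0 acks idx 4 -> match: F0=4 F1=0; commitIndex=4
Op 4: append 1 -> log_len=5
Op 5: F0 acks idx 2 -> match: F0=4 F1=0; commitIndex=4
Op 6: F0 acks idx 1 -> match: F0=4 F1=0; commitIndex=4
Op 7: F1 acks idx 1 -> match: F0=4 F1=1; commitIndex=4
Op 8: append 2 -> log_len=7
Op 9: append 3 -> log_len=10
Op 10: F1 acks idx 2 -> match: F0=4 F1=2; commitIndex=4
Op 11: F1 acks idx 2 -> match: F0=4 F1=2; commitIndex=4

Answer: 4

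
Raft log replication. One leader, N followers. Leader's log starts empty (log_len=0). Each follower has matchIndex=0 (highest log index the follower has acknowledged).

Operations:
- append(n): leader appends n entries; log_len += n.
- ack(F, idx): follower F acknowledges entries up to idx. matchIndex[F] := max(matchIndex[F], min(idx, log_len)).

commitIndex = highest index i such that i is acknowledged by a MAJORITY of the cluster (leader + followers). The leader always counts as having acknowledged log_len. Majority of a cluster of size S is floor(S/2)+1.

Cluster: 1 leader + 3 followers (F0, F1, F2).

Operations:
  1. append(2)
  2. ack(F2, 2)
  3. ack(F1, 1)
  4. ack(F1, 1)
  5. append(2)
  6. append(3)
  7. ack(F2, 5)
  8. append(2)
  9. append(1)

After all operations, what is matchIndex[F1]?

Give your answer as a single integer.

Answer: 1

Derivation:
Op 1: append 2 -> log_len=2
Op 2: F2 acks idx 2 -> match: F0=0 F1=0 F2=2; commitIndex=0
Op 3: F1 acks idx 1 -> match: F0=0 F1=1 F2=2; commitIndex=1
Op 4: F1 acks idx 1 -> match: F0=0 F1=1 F2=2; commitIndex=1
Op 5: append 2 -> log_len=4
Op 6: append 3 -> log_len=7
Op 7: F2 acks idx 5 -> match: F0=0 F1=1 F2=5; commitIndex=1
Op 8: append 2 -> log_len=9
Op 9: append 1 -> log_len=10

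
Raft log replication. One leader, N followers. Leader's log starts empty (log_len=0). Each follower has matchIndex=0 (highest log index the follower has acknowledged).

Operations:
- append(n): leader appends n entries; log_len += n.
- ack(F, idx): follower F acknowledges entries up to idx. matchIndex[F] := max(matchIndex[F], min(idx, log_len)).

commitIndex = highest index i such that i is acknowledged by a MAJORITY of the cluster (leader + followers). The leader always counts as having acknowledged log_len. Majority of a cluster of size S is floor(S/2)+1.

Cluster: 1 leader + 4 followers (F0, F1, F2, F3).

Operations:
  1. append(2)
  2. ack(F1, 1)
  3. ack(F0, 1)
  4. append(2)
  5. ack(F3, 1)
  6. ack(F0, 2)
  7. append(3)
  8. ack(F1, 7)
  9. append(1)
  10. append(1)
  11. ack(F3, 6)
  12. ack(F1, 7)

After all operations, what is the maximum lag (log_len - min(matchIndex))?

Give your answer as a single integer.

Op 1: append 2 -> log_len=2
Op 2: F1 acks idx 1 -> match: F0=0 F1=1 F2=0 F3=0; commitIndex=0
Op 3: F0 acks idx 1 -> match: F0=1 F1=1 F2=0 F3=0; commitIndex=1
Op 4: append 2 -> log_len=4
Op 5: F3 acks idx 1 -> match: F0=1 F1=1 F2=0 F3=1; commitIndex=1
Op 6: F0 acks idx 2 -> match: F0=2 F1=1 F2=0 F3=1; commitIndex=1
Op 7: append 3 -> log_len=7
Op 8: F1 acks idx 7 -> match: F0=2 F1=7 F2=0 F3=1; commitIndex=2
Op 9: append 1 -> log_len=8
Op 10: append 1 -> log_len=9
Op 11: F3 acks idx 6 -> match: F0=2 F1=7 F2=0 F3=6; commitIndex=6
Op 12: F1 acks idx 7 -> match: F0=2 F1=7 F2=0 F3=6; commitIndex=6

Answer: 9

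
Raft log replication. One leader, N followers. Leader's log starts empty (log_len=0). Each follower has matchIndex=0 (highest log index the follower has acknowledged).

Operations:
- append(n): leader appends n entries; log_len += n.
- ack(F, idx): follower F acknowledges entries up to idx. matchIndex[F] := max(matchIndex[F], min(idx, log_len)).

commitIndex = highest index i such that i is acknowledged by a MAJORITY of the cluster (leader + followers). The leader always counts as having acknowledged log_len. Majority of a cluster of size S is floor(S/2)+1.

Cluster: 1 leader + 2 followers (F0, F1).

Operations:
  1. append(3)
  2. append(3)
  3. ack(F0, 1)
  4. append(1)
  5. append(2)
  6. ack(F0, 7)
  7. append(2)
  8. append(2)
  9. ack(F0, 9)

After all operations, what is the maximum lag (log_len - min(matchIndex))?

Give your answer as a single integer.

Op 1: append 3 -> log_len=3
Op 2: append 3 -> log_len=6
Op 3: F0 acks idx 1 -> match: F0=1 F1=0; commitIndex=1
Op 4: append 1 -> log_len=7
Op 5: append 2 -> log_len=9
Op 6: F0 acks idx 7 -> match: F0=7 F1=0; commitIndex=7
Op 7: append 2 -> log_len=11
Op 8: append 2 -> log_len=13
Op 9: F0 acks idx 9 -> match: F0=9 F1=0; commitIndex=9

Answer: 13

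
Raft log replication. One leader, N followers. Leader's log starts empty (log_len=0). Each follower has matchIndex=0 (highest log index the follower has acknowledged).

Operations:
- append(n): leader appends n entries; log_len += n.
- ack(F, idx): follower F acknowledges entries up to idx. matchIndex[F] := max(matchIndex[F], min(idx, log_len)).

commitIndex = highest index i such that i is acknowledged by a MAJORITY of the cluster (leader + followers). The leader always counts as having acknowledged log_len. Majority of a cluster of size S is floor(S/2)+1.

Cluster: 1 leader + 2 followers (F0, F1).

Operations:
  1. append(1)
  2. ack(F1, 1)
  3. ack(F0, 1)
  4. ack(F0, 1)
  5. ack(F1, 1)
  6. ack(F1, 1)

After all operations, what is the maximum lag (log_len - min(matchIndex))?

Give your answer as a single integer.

Answer: 0

Derivation:
Op 1: append 1 -> log_len=1
Op 2: F1 acks idx 1 -> match: F0=0 F1=1; commitIndex=1
Op 3: F0 acks idx 1 -> match: F0=1 F1=1; commitIndex=1
Op 4: F0 acks idx 1 -> match: F0=1 F1=1; commitIndex=1
Op 5: F1 acks idx 1 -> match: F0=1 F1=1; commitIndex=1
Op 6: F1 acks idx 1 -> match: F0=1 F1=1; commitIndex=1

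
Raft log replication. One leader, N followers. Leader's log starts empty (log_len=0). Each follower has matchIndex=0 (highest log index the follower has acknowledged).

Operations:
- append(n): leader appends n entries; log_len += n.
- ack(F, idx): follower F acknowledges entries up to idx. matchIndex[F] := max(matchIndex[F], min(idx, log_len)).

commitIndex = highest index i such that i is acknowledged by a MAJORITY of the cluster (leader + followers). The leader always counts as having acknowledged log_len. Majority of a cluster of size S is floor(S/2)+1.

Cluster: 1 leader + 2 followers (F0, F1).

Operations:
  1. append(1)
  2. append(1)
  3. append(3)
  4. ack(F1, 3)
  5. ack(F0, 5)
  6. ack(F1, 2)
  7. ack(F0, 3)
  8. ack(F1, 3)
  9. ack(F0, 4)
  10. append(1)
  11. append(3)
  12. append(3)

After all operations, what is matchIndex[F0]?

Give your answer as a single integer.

Op 1: append 1 -> log_len=1
Op 2: append 1 -> log_len=2
Op 3: append 3 -> log_len=5
Op 4: F1 acks idx 3 -> match: F0=0 F1=3; commitIndex=3
Op 5: F0 acks idx 5 -> match: F0=5 F1=3; commitIndex=5
Op 6: F1 acks idx 2 -> match: F0=5 F1=3; commitIndex=5
Op 7: F0 acks idx 3 -> match: F0=5 F1=3; commitIndex=5
Op 8: F1 acks idx 3 -> match: F0=5 F1=3; commitIndex=5
Op 9: F0 acks idx 4 -> match: F0=5 F1=3; commitIndex=5
Op 10: append 1 -> log_len=6
Op 11: append 3 -> log_len=9
Op 12: append 3 -> log_len=12

Answer: 5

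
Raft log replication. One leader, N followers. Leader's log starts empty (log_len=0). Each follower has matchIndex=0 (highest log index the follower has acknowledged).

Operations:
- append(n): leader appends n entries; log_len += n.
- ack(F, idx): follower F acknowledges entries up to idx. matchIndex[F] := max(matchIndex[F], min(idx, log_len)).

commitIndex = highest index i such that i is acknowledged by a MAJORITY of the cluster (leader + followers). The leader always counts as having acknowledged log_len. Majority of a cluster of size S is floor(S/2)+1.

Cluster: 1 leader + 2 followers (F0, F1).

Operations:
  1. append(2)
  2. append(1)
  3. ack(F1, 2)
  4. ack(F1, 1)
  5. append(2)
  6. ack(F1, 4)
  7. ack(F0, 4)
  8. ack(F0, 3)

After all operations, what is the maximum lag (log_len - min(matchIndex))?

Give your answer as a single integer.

Answer: 1

Derivation:
Op 1: append 2 -> log_len=2
Op 2: append 1 -> log_len=3
Op 3: F1 acks idx 2 -> match: F0=0 F1=2; commitIndex=2
Op 4: F1 acks idx 1 -> match: F0=0 F1=2; commitIndex=2
Op 5: append 2 -> log_len=5
Op 6: F1 acks idx 4 -> match: F0=0 F1=4; commitIndex=4
Op 7: F0 acks idx 4 -> match: F0=4 F1=4; commitIndex=4
Op 8: F0 acks idx 3 -> match: F0=4 F1=4; commitIndex=4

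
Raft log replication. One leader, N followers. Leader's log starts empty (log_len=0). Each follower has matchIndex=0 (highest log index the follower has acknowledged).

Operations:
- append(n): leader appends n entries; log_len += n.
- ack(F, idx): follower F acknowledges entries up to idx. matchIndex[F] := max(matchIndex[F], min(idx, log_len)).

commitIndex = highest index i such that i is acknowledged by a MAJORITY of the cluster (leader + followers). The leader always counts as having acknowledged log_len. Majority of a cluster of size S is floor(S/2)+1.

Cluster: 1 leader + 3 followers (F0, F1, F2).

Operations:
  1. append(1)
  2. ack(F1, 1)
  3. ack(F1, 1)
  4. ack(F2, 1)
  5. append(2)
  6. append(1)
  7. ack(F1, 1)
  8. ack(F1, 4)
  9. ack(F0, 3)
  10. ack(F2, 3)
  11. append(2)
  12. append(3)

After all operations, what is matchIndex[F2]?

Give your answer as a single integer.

Op 1: append 1 -> log_len=1
Op 2: F1 acks idx 1 -> match: F0=0 F1=1 F2=0; commitIndex=0
Op 3: F1 acks idx 1 -> match: F0=0 F1=1 F2=0; commitIndex=0
Op 4: F2 acks idx 1 -> match: F0=0 F1=1 F2=1; commitIndex=1
Op 5: append 2 -> log_len=3
Op 6: append 1 -> log_len=4
Op 7: F1 acks idx 1 -> match: F0=0 F1=1 F2=1; commitIndex=1
Op 8: F1 acks idx 4 -> match: F0=0 F1=4 F2=1; commitIndex=1
Op 9: F0 acks idx 3 -> match: F0=3 F1=4 F2=1; commitIndex=3
Op 10: F2 acks idx 3 -> match: F0=3 F1=4 F2=3; commitIndex=3
Op 11: append 2 -> log_len=6
Op 12: append 3 -> log_len=9

Answer: 3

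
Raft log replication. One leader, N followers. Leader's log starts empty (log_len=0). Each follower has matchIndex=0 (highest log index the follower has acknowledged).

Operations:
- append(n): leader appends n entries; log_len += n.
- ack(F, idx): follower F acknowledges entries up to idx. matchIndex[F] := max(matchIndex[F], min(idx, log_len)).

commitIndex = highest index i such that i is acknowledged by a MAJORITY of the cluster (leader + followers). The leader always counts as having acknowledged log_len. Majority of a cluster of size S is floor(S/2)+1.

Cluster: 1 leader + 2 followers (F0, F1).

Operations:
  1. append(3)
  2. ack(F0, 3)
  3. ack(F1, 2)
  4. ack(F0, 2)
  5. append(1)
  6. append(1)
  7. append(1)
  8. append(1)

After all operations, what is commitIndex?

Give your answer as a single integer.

Op 1: append 3 -> log_len=3
Op 2: F0 acks idx 3 -> match: F0=3 F1=0; commitIndex=3
Op 3: F1 acks idx 2 -> match: F0=3 F1=2; commitIndex=3
Op 4: F0 acks idx 2 -> match: F0=3 F1=2; commitIndex=3
Op 5: append 1 -> log_len=4
Op 6: append 1 -> log_len=5
Op 7: append 1 -> log_len=6
Op 8: append 1 -> log_len=7

Answer: 3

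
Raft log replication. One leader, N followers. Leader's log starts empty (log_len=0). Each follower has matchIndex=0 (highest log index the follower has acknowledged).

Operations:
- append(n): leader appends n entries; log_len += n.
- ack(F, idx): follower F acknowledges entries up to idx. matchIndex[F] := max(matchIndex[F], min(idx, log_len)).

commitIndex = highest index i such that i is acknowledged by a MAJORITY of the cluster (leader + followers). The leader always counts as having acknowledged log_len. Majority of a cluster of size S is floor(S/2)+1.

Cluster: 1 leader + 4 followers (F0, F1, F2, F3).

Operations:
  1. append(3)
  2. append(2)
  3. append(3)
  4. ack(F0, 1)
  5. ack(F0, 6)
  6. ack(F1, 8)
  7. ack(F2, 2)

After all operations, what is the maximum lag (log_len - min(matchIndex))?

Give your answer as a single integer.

Op 1: append 3 -> log_len=3
Op 2: append 2 -> log_len=5
Op 3: append 3 -> log_len=8
Op 4: F0 acks idx 1 -> match: F0=1 F1=0 F2=0 F3=0; commitIndex=0
Op 5: F0 acks idx 6 -> match: F0=6 F1=0 F2=0 F3=0; commitIndex=0
Op 6: F1 acks idx 8 -> match: F0=6 F1=8 F2=0 F3=0; commitIndex=6
Op 7: F2 acks idx 2 -> match: F0=6 F1=8 F2=2 F3=0; commitIndex=6

Answer: 8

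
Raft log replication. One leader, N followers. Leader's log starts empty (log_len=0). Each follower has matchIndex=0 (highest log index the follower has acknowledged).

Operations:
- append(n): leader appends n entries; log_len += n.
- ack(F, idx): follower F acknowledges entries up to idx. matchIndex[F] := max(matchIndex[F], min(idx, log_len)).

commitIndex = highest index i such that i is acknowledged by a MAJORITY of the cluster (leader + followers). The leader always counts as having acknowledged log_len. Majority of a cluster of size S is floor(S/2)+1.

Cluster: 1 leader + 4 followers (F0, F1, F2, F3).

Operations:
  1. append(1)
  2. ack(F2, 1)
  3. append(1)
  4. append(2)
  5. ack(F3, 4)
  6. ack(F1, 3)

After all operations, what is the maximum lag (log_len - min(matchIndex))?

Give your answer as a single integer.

Op 1: append 1 -> log_len=1
Op 2: F2 acks idx 1 -> match: F0=0 F1=0 F2=1 F3=0; commitIndex=0
Op 3: append 1 -> log_len=2
Op 4: append 2 -> log_len=4
Op 5: F3 acks idx 4 -> match: F0=0 F1=0 F2=1 F3=4; commitIndex=1
Op 6: F1 acks idx 3 -> match: F0=0 F1=3 F2=1 F3=4; commitIndex=3

Answer: 4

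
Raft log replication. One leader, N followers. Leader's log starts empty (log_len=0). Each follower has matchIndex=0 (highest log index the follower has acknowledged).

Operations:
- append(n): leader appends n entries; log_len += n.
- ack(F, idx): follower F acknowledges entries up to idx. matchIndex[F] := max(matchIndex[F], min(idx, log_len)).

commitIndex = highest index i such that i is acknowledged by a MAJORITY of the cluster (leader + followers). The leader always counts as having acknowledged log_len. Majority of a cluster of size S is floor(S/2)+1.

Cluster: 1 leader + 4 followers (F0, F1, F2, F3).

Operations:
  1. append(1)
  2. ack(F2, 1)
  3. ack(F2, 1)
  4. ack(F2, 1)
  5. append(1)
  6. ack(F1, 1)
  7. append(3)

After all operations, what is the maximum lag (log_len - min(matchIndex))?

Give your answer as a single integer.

Answer: 5

Derivation:
Op 1: append 1 -> log_len=1
Op 2: F2 acks idx 1 -> match: F0=0 F1=0 F2=1 F3=0; commitIndex=0
Op 3: F2 acks idx 1 -> match: F0=0 F1=0 F2=1 F3=0; commitIndex=0
Op 4: F2 acks idx 1 -> match: F0=0 F1=0 F2=1 F3=0; commitIndex=0
Op 5: append 1 -> log_len=2
Op 6: F1 acks idx 1 -> match: F0=0 F1=1 F2=1 F3=0; commitIndex=1
Op 7: append 3 -> log_len=5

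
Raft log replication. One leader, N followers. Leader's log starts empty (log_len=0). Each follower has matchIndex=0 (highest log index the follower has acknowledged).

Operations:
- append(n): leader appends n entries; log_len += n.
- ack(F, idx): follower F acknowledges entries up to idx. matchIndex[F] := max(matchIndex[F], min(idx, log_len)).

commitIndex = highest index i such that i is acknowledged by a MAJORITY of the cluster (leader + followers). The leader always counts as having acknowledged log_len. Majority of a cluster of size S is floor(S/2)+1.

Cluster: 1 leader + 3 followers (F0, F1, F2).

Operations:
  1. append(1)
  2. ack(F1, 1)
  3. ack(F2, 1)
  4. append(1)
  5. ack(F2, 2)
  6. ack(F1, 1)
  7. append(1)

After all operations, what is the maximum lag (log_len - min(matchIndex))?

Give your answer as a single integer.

Answer: 3

Derivation:
Op 1: append 1 -> log_len=1
Op 2: F1 acks idx 1 -> match: F0=0 F1=1 F2=0; commitIndex=0
Op 3: F2 acks idx 1 -> match: F0=0 F1=1 F2=1; commitIndex=1
Op 4: append 1 -> log_len=2
Op 5: F2 acks idx 2 -> match: F0=0 F1=1 F2=2; commitIndex=1
Op 6: F1 acks idx 1 -> match: F0=0 F1=1 F2=2; commitIndex=1
Op 7: append 1 -> log_len=3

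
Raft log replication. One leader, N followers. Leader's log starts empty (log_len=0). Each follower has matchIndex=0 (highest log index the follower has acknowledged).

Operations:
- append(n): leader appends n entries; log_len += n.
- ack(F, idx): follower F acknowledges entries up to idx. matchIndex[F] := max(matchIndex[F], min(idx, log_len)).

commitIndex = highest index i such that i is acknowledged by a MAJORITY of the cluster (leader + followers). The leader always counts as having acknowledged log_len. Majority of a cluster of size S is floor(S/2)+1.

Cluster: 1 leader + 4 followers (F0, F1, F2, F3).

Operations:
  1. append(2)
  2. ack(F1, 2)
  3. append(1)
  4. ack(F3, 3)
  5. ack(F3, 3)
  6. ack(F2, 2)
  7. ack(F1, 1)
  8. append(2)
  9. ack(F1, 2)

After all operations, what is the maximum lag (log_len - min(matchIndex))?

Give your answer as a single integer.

Answer: 5

Derivation:
Op 1: append 2 -> log_len=2
Op 2: F1 acks idx 2 -> match: F0=0 F1=2 F2=0 F3=0; commitIndex=0
Op 3: append 1 -> log_len=3
Op 4: F3 acks idx 3 -> match: F0=0 F1=2 F2=0 F3=3; commitIndex=2
Op 5: F3 acks idx 3 -> match: F0=0 F1=2 F2=0 F3=3; commitIndex=2
Op 6: F2 acks idx 2 -> match: F0=0 F1=2 F2=2 F3=3; commitIndex=2
Op 7: F1 acks idx 1 -> match: F0=0 F1=2 F2=2 F3=3; commitIndex=2
Op 8: append 2 -> log_len=5
Op 9: F1 acks idx 2 -> match: F0=0 F1=2 F2=2 F3=3; commitIndex=2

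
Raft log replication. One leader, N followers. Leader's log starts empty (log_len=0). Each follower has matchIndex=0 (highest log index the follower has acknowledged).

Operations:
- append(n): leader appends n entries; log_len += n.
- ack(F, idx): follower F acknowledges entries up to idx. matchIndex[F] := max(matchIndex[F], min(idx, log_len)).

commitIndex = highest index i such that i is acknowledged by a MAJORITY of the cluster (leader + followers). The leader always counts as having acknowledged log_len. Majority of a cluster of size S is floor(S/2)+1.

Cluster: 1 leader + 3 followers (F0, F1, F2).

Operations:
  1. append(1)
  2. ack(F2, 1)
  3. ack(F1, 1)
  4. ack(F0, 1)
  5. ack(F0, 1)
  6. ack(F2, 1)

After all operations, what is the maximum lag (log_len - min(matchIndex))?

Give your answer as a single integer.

Op 1: append 1 -> log_len=1
Op 2: F2 acks idx 1 -> match: F0=0 F1=0 F2=1; commitIndex=0
Op 3: F1 acks idx 1 -> match: F0=0 F1=1 F2=1; commitIndex=1
Op 4: F0 acks idx 1 -> match: F0=1 F1=1 F2=1; commitIndex=1
Op 5: F0 acks idx 1 -> match: F0=1 F1=1 F2=1; commitIndex=1
Op 6: F2 acks idx 1 -> match: F0=1 F1=1 F2=1; commitIndex=1

Answer: 0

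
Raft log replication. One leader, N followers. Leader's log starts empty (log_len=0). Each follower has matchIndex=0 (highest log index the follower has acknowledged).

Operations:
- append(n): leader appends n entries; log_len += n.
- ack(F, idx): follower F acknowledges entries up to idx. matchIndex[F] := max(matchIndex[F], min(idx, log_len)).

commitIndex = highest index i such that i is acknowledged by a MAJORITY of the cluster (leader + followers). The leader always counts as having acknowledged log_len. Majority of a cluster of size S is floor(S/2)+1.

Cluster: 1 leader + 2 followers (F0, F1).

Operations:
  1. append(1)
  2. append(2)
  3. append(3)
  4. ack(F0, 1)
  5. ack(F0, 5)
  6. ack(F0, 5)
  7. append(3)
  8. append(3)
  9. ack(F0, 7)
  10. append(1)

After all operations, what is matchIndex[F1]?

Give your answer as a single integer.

Answer: 0

Derivation:
Op 1: append 1 -> log_len=1
Op 2: append 2 -> log_len=3
Op 3: append 3 -> log_len=6
Op 4: F0 acks idx 1 -> match: F0=1 F1=0; commitIndex=1
Op 5: F0 acks idx 5 -> match: F0=5 F1=0; commitIndex=5
Op 6: F0 acks idx 5 -> match: F0=5 F1=0; commitIndex=5
Op 7: append 3 -> log_len=9
Op 8: append 3 -> log_len=12
Op 9: F0 acks idx 7 -> match: F0=7 F1=0; commitIndex=7
Op 10: append 1 -> log_len=13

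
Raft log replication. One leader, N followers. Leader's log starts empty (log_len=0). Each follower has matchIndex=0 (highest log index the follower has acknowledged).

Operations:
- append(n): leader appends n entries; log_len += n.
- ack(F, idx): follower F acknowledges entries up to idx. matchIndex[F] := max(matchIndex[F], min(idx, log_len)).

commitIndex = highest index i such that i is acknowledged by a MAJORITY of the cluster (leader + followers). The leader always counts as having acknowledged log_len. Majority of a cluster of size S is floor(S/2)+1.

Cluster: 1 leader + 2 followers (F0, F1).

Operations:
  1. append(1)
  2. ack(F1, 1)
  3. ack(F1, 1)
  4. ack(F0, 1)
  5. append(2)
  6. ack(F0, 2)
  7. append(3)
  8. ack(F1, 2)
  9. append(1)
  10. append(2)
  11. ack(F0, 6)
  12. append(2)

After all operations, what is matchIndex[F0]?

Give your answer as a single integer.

Op 1: append 1 -> log_len=1
Op 2: F1 acks idx 1 -> match: F0=0 F1=1; commitIndex=1
Op 3: F1 acks idx 1 -> match: F0=0 F1=1; commitIndex=1
Op 4: F0 acks idx 1 -> match: F0=1 F1=1; commitIndex=1
Op 5: append 2 -> log_len=3
Op 6: F0 acks idx 2 -> match: F0=2 F1=1; commitIndex=2
Op 7: append 3 -> log_len=6
Op 8: F1 acks idx 2 -> match: F0=2 F1=2; commitIndex=2
Op 9: append 1 -> log_len=7
Op 10: append 2 -> log_len=9
Op 11: F0 acks idx 6 -> match: F0=6 F1=2; commitIndex=6
Op 12: append 2 -> log_len=11

Answer: 6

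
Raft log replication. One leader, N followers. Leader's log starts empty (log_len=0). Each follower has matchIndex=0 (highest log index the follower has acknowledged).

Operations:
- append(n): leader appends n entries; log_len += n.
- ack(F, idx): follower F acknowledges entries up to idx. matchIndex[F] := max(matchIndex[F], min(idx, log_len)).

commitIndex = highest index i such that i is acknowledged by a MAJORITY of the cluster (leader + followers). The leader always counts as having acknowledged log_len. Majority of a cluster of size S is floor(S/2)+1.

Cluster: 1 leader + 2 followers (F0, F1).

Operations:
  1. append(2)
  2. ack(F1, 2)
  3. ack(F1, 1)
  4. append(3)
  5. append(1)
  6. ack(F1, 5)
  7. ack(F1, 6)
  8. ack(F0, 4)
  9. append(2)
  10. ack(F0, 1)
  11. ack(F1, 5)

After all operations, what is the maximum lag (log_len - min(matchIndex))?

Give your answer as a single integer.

Op 1: append 2 -> log_len=2
Op 2: F1 acks idx 2 -> match: F0=0 F1=2; commitIndex=2
Op 3: F1 acks idx 1 -> match: F0=0 F1=2; commitIndex=2
Op 4: append 3 -> log_len=5
Op 5: append 1 -> log_len=6
Op 6: F1 acks idx 5 -> match: F0=0 F1=5; commitIndex=5
Op 7: F1 acks idx 6 -> match: F0=0 F1=6; commitIndex=6
Op 8: F0 acks idx 4 -> match: F0=4 F1=6; commitIndex=6
Op 9: append 2 -> log_len=8
Op 10: F0 acks idx 1 -> match: F0=4 F1=6; commitIndex=6
Op 11: F1 acks idx 5 -> match: F0=4 F1=6; commitIndex=6

Answer: 4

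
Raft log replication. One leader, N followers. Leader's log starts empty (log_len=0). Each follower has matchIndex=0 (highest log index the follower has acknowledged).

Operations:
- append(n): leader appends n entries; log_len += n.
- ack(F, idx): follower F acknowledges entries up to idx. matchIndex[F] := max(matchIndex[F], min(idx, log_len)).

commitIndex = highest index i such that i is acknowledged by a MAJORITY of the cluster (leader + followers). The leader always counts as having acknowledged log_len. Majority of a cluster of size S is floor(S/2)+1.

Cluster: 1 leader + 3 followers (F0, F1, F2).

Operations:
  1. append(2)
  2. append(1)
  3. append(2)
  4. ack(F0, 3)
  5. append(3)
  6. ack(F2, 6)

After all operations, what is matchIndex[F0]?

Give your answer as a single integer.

Answer: 3

Derivation:
Op 1: append 2 -> log_len=2
Op 2: append 1 -> log_len=3
Op 3: append 2 -> log_len=5
Op 4: F0 acks idx 3 -> match: F0=3 F1=0 F2=0; commitIndex=0
Op 5: append 3 -> log_len=8
Op 6: F2 acks idx 6 -> match: F0=3 F1=0 F2=6; commitIndex=3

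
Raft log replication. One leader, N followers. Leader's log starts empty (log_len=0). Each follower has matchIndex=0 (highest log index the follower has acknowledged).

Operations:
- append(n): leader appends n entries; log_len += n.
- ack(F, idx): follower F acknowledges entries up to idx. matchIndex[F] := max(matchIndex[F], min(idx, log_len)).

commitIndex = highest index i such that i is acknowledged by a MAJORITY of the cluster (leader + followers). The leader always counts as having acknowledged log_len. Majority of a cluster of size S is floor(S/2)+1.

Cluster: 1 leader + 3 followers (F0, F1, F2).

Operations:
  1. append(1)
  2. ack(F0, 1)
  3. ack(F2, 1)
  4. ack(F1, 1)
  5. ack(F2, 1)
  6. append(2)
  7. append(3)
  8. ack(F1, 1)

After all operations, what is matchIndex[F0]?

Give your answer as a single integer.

Op 1: append 1 -> log_len=1
Op 2: F0 acks idx 1 -> match: F0=1 F1=0 F2=0; commitIndex=0
Op 3: F2 acks idx 1 -> match: F0=1 F1=0 F2=1; commitIndex=1
Op 4: F1 acks idx 1 -> match: F0=1 F1=1 F2=1; commitIndex=1
Op 5: F2 acks idx 1 -> match: F0=1 F1=1 F2=1; commitIndex=1
Op 6: append 2 -> log_len=3
Op 7: append 3 -> log_len=6
Op 8: F1 acks idx 1 -> match: F0=1 F1=1 F2=1; commitIndex=1

Answer: 1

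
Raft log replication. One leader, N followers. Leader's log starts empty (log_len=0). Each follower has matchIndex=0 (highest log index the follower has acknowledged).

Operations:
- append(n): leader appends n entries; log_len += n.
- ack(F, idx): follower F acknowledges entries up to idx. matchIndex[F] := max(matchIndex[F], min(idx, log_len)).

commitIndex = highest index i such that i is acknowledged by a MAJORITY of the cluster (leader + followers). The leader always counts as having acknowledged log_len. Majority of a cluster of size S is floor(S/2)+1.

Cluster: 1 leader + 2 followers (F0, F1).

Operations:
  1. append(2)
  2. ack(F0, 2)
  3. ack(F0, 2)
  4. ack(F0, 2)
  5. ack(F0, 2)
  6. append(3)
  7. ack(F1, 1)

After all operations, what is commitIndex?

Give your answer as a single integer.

Op 1: append 2 -> log_len=2
Op 2: F0 acks idx 2 -> match: F0=2 F1=0; commitIndex=2
Op 3: F0 acks idx 2 -> match: F0=2 F1=0; commitIndex=2
Op 4: F0 acks idx 2 -> match: F0=2 F1=0; commitIndex=2
Op 5: F0 acks idx 2 -> match: F0=2 F1=0; commitIndex=2
Op 6: append 3 -> log_len=5
Op 7: F1 acks idx 1 -> match: F0=2 F1=1; commitIndex=2

Answer: 2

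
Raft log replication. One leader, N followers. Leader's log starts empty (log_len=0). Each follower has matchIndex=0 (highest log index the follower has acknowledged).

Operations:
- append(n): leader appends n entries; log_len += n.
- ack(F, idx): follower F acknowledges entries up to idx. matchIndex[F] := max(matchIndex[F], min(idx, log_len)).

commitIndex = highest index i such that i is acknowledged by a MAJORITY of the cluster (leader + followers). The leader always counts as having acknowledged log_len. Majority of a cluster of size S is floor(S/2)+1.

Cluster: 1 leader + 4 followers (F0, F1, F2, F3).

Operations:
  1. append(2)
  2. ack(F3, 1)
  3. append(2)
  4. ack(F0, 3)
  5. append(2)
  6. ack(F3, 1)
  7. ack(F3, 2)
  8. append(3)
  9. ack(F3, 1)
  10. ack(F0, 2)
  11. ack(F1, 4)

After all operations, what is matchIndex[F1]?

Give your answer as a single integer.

Answer: 4

Derivation:
Op 1: append 2 -> log_len=2
Op 2: F3 acks idx 1 -> match: F0=0 F1=0 F2=0 F3=1; commitIndex=0
Op 3: append 2 -> log_len=4
Op 4: F0 acks idx 3 -> match: F0=3 F1=0 F2=0 F3=1; commitIndex=1
Op 5: append 2 -> log_len=6
Op 6: F3 acks idx 1 -> match: F0=3 F1=0 F2=0 F3=1; commitIndex=1
Op 7: F3 acks idx 2 -> match: F0=3 F1=0 F2=0 F3=2; commitIndex=2
Op 8: append 3 -> log_len=9
Op 9: F3 acks idx 1 -> match: F0=3 F1=0 F2=0 F3=2; commitIndex=2
Op 10: F0 acks idx 2 -> match: F0=3 F1=0 F2=0 F3=2; commitIndex=2
Op 11: F1 acks idx 4 -> match: F0=3 F1=4 F2=0 F3=2; commitIndex=3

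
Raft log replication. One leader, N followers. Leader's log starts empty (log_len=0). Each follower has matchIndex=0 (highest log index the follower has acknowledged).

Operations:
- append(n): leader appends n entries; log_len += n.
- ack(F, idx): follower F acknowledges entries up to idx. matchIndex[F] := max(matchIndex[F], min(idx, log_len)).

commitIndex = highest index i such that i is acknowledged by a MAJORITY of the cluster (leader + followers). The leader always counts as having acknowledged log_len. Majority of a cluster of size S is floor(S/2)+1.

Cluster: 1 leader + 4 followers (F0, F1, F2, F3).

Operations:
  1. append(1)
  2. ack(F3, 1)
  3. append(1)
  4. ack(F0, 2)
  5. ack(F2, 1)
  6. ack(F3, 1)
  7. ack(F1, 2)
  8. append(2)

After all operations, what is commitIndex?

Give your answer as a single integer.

Op 1: append 1 -> log_len=1
Op 2: F3 acks idx 1 -> match: F0=0 F1=0 F2=0 F3=1; commitIndex=0
Op 3: append 1 -> log_len=2
Op 4: F0 acks idx 2 -> match: F0=2 F1=0 F2=0 F3=1; commitIndex=1
Op 5: F2 acks idx 1 -> match: F0=2 F1=0 F2=1 F3=1; commitIndex=1
Op 6: F3 acks idx 1 -> match: F0=2 F1=0 F2=1 F3=1; commitIndex=1
Op 7: F1 acks idx 2 -> match: F0=2 F1=2 F2=1 F3=1; commitIndex=2
Op 8: append 2 -> log_len=4

Answer: 2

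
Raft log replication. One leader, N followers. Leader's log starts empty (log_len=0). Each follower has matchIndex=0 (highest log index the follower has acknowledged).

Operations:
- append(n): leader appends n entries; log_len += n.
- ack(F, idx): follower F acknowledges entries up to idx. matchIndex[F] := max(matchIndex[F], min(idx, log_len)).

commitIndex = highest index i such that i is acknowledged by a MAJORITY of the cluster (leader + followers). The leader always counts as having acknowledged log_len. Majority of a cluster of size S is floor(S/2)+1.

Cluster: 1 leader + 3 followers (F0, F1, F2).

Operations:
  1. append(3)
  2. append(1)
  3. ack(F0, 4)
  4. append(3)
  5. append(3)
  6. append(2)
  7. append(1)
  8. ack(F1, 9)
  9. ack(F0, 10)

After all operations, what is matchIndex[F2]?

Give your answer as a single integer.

Answer: 0

Derivation:
Op 1: append 3 -> log_len=3
Op 2: append 1 -> log_len=4
Op 3: F0 acks idx 4 -> match: F0=4 F1=0 F2=0; commitIndex=0
Op 4: append 3 -> log_len=7
Op 5: append 3 -> log_len=10
Op 6: append 2 -> log_len=12
Op 7: append 1 -> log_len=13
Op 8: F1 acks idx 9 -> match: F0=4 F1=9 F2=0; commitIndex=4
Op 9: F0 acks idx 10 -> match: F0=10 F1=9 F2=0; commitIndex=9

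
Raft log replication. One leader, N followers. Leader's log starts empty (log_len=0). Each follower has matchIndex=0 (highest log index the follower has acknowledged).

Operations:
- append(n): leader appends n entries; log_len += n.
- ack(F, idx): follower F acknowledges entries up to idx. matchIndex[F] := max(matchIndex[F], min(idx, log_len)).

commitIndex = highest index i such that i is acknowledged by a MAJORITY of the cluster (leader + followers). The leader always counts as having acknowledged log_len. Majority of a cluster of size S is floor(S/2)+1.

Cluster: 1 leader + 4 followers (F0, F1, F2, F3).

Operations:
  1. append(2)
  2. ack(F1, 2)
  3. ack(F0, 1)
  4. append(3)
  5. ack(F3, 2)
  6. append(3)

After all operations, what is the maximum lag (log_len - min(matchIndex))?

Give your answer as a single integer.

Op 1: append 2 -> log_len=2
Op 2: F1 acks idx 2 -> match: F0=0 F1=2 F2=0 F3=0; commitIndex=0
Op 3: F0 acks idx 1 -> match: F0=1 F1=2 F2=0 F3=0; commitIndex=1
Op 4: append 3 -> log_len=5
Op 5: F3 acks idx 2 -> match: F0=1 F1=2 F2=0 F3=2; commitIndex=2
Op 6: append 3 -> log_len=8

Answer: 8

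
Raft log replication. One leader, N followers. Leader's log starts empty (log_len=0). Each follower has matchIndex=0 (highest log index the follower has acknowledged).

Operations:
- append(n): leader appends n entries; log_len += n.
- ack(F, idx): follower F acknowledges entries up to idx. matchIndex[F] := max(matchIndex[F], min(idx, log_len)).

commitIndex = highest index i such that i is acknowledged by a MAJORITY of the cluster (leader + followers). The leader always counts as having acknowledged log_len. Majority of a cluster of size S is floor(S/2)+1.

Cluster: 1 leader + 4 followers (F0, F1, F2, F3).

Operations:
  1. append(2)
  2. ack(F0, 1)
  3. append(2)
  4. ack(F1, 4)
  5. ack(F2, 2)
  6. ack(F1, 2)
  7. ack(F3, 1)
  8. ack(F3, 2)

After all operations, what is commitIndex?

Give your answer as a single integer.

Op 1: append 2 -> log_len=2
Op 2: F0 acks idx 1 -> match: F0=1 F1=0 F2=0 F3=0; commitIndex=0
Op 3: append 2 -> log_len=4
Op 4: F1 acks idx 4 -> match: F0=1 F1=4 F2=0 F3=0; commitIndex=1
Op 5: F2 acks idx 2 -> match: F0=1 F1=4 F2=2 F3=0; commitIndex=2
Op 6: F1 acks idx 2 -> match: F0=1 F1=4 F2=2 F3=0; commitIndex=2
Op 7: F3 acks idx 1 -> match: F0=1 F1=4 F2=2 F3=1; commitIndex=2
Op 8: F3 acks idx 2 -> match: F0=1 F1=4 F2=2 F3=2; commitIndex=2

Answer: 2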